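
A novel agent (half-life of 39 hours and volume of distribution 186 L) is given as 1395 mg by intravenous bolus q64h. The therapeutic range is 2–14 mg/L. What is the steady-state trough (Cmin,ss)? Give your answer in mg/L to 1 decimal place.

3.5 mg/L

k = ln2/t½ = ln2/39 ≈ 0.017773 h⁻¹; fraction remaining f = e^(−kτ) = e^(−0.017773×64) ≈ 0.3206.
Accumulation ratio R = 1/(1 − f) ≈ 1/0.6794 ≈ 1.4719.
Single-dose peak C₀ = D/Vd = 1395/186 ≈ 7.500 mg/L.
Steady-state peak Cmax,ss = C₀·R ≈ 7.500 × 1.4719 ≈ 11.039 mg/L.
Steady-state trough Cmin,ss = Cmax,ss·f ≈ 11.039 × 0.3206 ≈ 3.539 mg/L.
Trough 3.5 mg/L vs MEC 2 mg/L: adequate.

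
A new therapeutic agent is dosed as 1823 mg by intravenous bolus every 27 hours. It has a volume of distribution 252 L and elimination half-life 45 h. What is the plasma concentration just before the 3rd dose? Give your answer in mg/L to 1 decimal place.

7.9 mg/L

f = (1/2)^(τ/t½) = (1/2)^(27/45) ≈ 0.6598.
C₀ = D/Vd = 1823/252 ≈ 7.234 mg/L.
Before the 3rd dose, 2 doses have been given. Superposition: Cmin = C₀·(f + f²).
≈ 7.234 × (0.6598 + 0.4353) ≈ 7.234 × 1.0951 ≈ 7.922 mg/L.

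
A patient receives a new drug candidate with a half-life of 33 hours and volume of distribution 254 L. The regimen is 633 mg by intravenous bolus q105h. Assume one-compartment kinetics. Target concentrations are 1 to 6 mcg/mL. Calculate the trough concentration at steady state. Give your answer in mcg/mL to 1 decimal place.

k = ln2/t½ = ln2/33 ≈ 0.021004 h⁻¹; fraction remaining f = e^(−kτ) = e^(−0.021004×105) ≈ 0.1102.
At steady state, accumulation factor R = 1/(1 − e^(−kτ)) ≈ 1.1238.
Each bolus raises the concentration by D/Vd = 633/254 ≈ 2.492 mcg/mL.
Cmax,ss = C₀/(1 − f) ≈ 2.492/0.8898 ≈ 2.801 mcg/mL.
Steady-state trough Cmin,ss = Cmax,ss·f ≈ 2.801 × 0.1102 ≈ 0.309 mcg/mL.
Trough 0.3 mcg/mL vs MEC 1 mcg/mL: subtherapeutic.

0.3 mcg/mL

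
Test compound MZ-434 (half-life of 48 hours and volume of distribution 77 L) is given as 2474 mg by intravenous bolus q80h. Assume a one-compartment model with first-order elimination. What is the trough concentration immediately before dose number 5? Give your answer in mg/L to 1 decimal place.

f = (1/2)^(τ/t½) = (1/2)^(80/48) ≈ 0.3150.
C₀ = D/Vd = 2474/77 ≈ 32.130 mg/L.
Before the 5th dose, 4 doses have been given. Superposition: Cmin = C₀·(f + f² + … + f^4).
≈ 32.130 × (0.3150 + 0.0992 + 0.0313 + 0.0098) ≈ 32.130 × 0.4553 ≈ 14.629 mg/L.

14.6 mg/L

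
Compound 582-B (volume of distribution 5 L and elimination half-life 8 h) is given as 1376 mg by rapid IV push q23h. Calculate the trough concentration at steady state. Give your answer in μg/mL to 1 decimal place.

τ/t½ = 23/8 ≈ 2.875, so fraction remaining f = (1/2)^(23/8) ≈ 0.1363.
Each bolus raises the concentration by D/Vd = 1376/5 ≈ 275.200 μg/mL.
Steady-state trough Cmin,ss = C₀·f/(1−f) ≈ 275.200 × 0.1363/0.8637 ≈ 43.429 μg/mL.

43.4 μg/mL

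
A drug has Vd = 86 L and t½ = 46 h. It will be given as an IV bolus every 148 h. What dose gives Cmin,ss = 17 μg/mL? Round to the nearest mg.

τ/t½ = 148/46 ≈ 3.2174, so f = (1/2)^(148/46) ≈ 0.107515.
Cmin,ss = (D/Vd)·f/(1−f), so D = Cmin,ss·Vd·(1−f)/f.
D = 17 × 86 × (1−f)/f ≈ 17 × 86 × 8.30103 ≈ 12136.11 mg.

12136 mg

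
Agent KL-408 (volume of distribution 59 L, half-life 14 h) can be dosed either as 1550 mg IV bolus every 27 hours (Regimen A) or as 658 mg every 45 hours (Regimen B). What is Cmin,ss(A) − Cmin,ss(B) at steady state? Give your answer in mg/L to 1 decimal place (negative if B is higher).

8.0 mg/L

Regimen A: f = (1/2)^(27/14) ≈ 0.2627; Cmin,ss = (1550/59)·f/(1−f) ≈ 9.360 mg/L.
Regimen B: f = (1/2)^(45/14) ≈ 0.1077; Cmin,ss = (658/59)·f/(1−f) ≈ 1.346 mg/L.
Difference ≈ 9.360 − 1.346 ≈ 8.014 mg/L.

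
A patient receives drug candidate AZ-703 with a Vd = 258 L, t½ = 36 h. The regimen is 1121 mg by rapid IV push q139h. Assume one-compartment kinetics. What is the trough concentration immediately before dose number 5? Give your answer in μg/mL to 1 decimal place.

f = (1/2)^(τ/t½) = (1/2)^(139/36) ≈ 0.0688.
C₀ = D/Vd = 1121/258 ≈ 4.345 μg/mL.
Before the 5th dose, 4 doses have been given. Superposition: Cmin = C₀·(f + f² + … + f^4).
≈ 4.345 × (0.0688 + 0.0047 + 0.0003 + 0.0000) ≈ 4.345 × 0.0738 ≈ 0.321 μg/mL.

0.3 μg/mL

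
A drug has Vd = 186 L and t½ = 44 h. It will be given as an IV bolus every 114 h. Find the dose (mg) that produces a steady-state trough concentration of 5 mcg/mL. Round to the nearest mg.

4673 mg

τ/t½ = 114/44 ≈ 2.5909, so f = (1/2)^(114/44) ≈ 0.165981.
Cmin,ss = (D/Vd)·f/(1−f), so D = Cmin,ss·Vd·(1−f)/f.
D = 5 × 186 × (1−f)/f ≈ 5 × 186 × 5.02479 ≈ 4673.05 mg.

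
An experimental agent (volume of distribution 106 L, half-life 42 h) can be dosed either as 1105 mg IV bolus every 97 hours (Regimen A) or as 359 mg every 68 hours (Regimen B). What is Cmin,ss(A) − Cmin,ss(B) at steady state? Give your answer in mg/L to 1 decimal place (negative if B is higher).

Regimen A: f = (1/2)^(97/42) ≈ 0.2017; Cmin,ss = (1105/106)·f/(1−f) ≈ 2.634 mg/L.
Regimen B: f = (1/2)^(68/42) ≈ 0.3256; Cmin,ss = (359/106)·f/(1−f) ≈ 1.635 mg/L.
Difference ≈ 2.634 − 1.635 ≈ 0.999 mg/L.

1.0 mg/L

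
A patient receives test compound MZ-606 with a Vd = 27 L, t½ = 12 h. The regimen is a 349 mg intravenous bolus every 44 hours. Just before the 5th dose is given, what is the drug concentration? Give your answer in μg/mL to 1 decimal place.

f = (1/2)^(τ/t½) = (1/2)^(44/12) ≈ 0.0787.
C₀ = D/Vd = 349/27 ≈ 12.926 μg/mL.
Before the 5th dose, 4 doses have been given. Superposition: Cmin = C₀·(f + f² + … + f^4).
≈ 12.926 × (0.0787 + 0.0062 + 0.0005 + 0.0000) ≈ 12.926 × 0.0854 ≈ 1.104 μg/mL.

1.1 μg/mL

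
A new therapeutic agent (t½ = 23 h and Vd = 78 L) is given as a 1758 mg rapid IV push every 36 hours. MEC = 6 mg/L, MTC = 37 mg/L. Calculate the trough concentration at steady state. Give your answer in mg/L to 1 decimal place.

k = ln2/t½ = ln2/23 ≈ 0.030137 h⁻¹; fraction remaining f = e^(−kτ) = e^(−0.030137×36) ≈ 0.3379.
Each bolus raises the concentration by D/Vd = 1758/78 ≈ 22.538 mg/L.
Steady-state trough Cmin,ss = C₀·f/(1−f) ≈ 22.538 × 0.3379/0.6621 ≈ 11.502 mg/L.
Trough 11.5 mg/L vs MEC 6 mg/L: adequate.

11.5 mg/L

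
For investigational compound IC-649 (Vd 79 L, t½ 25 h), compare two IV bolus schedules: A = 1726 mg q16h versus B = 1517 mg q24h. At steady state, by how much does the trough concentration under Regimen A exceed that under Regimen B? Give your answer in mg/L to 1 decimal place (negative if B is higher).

Regimen A: f = (1/2)^(16/25) ≈ 0.6417; Cmin,ss = (1726/79)·f/(1−f) ≈ 39.129 mg/L.
Regimen B: f = (1/2)^(24/25) ≈ 0.5141; Cmin,ss = (1517/79)·f/(1−f) ≈ 20.317 mg/L.
Difference ≈ 39.129 − 20.317 ≈ 18.812 mg/L.

18.8 mg/L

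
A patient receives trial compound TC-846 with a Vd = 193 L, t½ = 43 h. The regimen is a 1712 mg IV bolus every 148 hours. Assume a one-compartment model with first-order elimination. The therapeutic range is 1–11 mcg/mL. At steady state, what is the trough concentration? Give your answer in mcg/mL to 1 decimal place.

0.9 mcg/mL

Over one 148-h interval, 148/43 ≈ 3.4419 half-lives elapse, leaving f ≈ 0.0920 of each dose.
Accumulation ratio R = 1/(1 − f) ≈ 1/0.9080 ≈ 1.1013.
Each bolus raises the concentration by D/Vd = 1712/193 ≈ 8.870 mcg/mL.
Steady-state peak Cmax,ss = C₀·R ≈ 8.870 × 1.1013 ≈ 9.769 mcg/mL.
One interval later, Cmin,ss = Cmax,ss·e^(−kτ) ≈ 9.769 × 0.0920 ≈ 0.899 mcg/mL.
Trough 0.9 mcg/mL vs MEC 1 mcg/mL: subtherapeutic.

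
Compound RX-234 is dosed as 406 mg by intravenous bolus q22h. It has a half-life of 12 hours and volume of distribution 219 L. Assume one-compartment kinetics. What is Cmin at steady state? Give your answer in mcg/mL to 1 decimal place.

0.7 mcg/mL

τ/t½ = 22/12 ≈ 1.8333, so fraction remaining f = (1/2)^(22/12) ≈ 0.2806.
Accumulation ratio R = 1/(1 − f) ≈ 1/0.7194 ≈ 1.3900.
Single-dose peak C₀ = D/Vd = 406/219 ≈ 1.854 mcg/mL.
Cmax,ss = C₀/(1 − f) ≈ 1.854/0.7194 ≈ 2.577 mcg/mL.
One interval later, Cmin,ss = Cmax,ss·e^(−kτ) ≈ 2.577 × 0.2806 ≈ 0.723 mcg/mL.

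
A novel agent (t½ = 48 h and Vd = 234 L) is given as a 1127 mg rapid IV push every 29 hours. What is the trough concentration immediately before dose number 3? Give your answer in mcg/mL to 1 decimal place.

f = (1/2)^(τ/t½) = (1/2)^(29/48) ≈ 0.6579.
C₀ = D/Vd = 1127/234 ≈ 4.816 mcg/mL.
Before the 3rd dose, 2 doses have been given. Superposition: Cmin = C₀·(f + f²).
≈ 4.816 × (0.6579 + 0.4328) ≈ 4.816 × 1.0907 ≈ 5.253 mcg/mL.

5.3 mcg/mL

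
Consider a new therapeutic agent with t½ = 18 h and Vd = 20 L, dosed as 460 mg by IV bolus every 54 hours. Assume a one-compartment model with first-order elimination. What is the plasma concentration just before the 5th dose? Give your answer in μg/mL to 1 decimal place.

3.3 μg/mL

f = (1/2)^(τ/t½) = (1/2)^(54/18) ≈ 0.1250.
C₀ = D/Vd = 460/20 ≈ 23.000 μg/mL.
Before the 5th dose, 4 doses have been given. Superposition: Cmin = C₀·(f + f² + … + f^4).
≈ 23.000 × (0.1250 + 0.0156 + 0.0020 + 0.0002) ≈ 23.000 × 0.1428 ≈ 3.284 μg/mL.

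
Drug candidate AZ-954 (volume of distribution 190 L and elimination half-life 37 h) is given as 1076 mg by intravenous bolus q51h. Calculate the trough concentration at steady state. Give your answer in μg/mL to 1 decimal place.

3.5 μg/mL

τ/t½ = 51/37 ≈ 1.3784, so fraction remaining f = (1/2)^(51/37) ≈ 0.3847.
At steady state, accumulation factor R = 1/(1 − e^(−kτ)) ≈ 1.6252.
Each bolus raises the concentration by D/Vd = 1076/190 ≈ 5.663 μg/mL.
Steady-state peak Cmax,ss = C₀·R ≈ 5.663 × 1.6252 ≈ 9.204 μg/mL.
Steady-state trough Cmin,ss = Cmax,ss·f ≈ 9.204 × 0.3847 ≈ 3.541 μg/mL.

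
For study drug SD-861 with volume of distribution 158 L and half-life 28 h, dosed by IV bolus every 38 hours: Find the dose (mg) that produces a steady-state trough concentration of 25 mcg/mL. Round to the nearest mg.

6169 mg

τ/t½ = 38/28 ≈ 1.3571, so f = (1/2)^(38/28) ≈ 0.390355.
Cmin,ss = (D/Vd)·f/(1−f), so D = Cmin,ss·Vd·(1−f)/f.
D = 25 × 158 × (1−f)/f ≈ 25 × 158 × 1.56177 ≈ 6168.99 mg.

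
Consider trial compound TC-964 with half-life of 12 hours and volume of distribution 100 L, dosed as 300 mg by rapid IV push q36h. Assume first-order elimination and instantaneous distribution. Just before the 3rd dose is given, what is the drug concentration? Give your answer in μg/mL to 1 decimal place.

0.4 μg/mL

f = (1/2)^(τ/t½) = (1/2)^(36/12) ≈ 0.1250.
C₀ = D/Vd = 300/100 ≈ 3.000 μg/mL.
Before the 3rd dose, 2 doses have been given. Superposition: Cmin = C₀·(f + f²).
≈ 3.000 × (0.1250 + 0.0156) ≈ 3.000 × 0.1406 ≈ 0.422 μg/mL.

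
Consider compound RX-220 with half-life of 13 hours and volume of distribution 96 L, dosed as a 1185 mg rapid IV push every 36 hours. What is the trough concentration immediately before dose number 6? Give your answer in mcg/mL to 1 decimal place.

2.1 mcg/mL

f = (1/2)^(τ/t½) = (1/2)^(36/13) ≈ 0.1467.
C₀ = D/Vd = 1185/96 ≈ 12.344 mcg/mL.
Before the 6th dose, 5 doses have been given. Superposition: Cmin = C₀·(f + f² + … + f^5).
≈ 12.344 × (0.1467 + 0.0215 + 0.0032 + 0.0005 + 0.0001) ≈ 12.344 × 0.1720 ≈ 2.123 mcg/mL.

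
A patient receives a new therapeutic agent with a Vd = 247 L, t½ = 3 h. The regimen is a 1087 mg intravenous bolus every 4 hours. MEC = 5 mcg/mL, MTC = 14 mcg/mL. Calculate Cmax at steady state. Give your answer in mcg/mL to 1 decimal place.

τ/t½ = 4/3 ≈ 1.3333, so fraction remaining f = (1/2)^(4/3) ≈ 0.3969.
Accumulation ratio R = 1/(1 − f) ≈ 1/0.6031 ≈ 1.6581.
Each bolus raises the concentration by D/Vd = 1087/247 ≈ 4.401 mcg/mL.
Cmax,ss = C₀/(1 − f) ≈ 4.401/0.6031 ≈ 7.297 mcg/mL.
Peak 7.3 mcg/mL vs MTC 14 mcg/mL: below toxic threshold.

7.3 mcg/mL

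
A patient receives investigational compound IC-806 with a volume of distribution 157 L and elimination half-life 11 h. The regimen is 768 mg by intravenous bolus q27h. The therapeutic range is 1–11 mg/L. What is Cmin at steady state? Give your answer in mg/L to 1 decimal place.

Over one 27-h interval, 27/11 ≈ 2.4545 half-lives elapse, leaving f ≈ 0.1824 of each dose.
Accumulation ratio R = 1/(1 − f) ≈ 1/0.8176 ≈ 1.2231.
Single-dose peak C₀ = D/Vd = 768/157 ≈ 4.892 mg/L.
Steady-state peak Cmax,ss = C₀·R ≈ 4.892 × 1.2231 ≈ 5.983 mg/L.
One interval later, Cmin,ss = Cmax,ss·e^(−kτ) ≈ 5.983 × 0.1824 ≈ 1.091 mg/L.
Trough 1.1 mg/L vs MEC 1 mg/L: adequate.

1.1 mg/L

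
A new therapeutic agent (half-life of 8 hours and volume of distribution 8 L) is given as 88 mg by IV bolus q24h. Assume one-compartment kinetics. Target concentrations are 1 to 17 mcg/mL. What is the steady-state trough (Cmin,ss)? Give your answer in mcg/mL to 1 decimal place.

1.6 mcg/mL

The dosing interval is 3 half-lives, so f = 2^(−3) = 0.125.
At steady state, R = 1/(1 − 0.125) = 8/7.
Single-dose peak C₀ = D/Vd = 88/8 = 11 mcg/mL.
Steady-state peak Cmax,ss = C₀·R = 11 × 8/7 ≈ 12.571 mcg/mL.
Steady-state trough Cmin,ss = Cmax,ss·f ≈ 12.571 × 0.125 ≈ 1.571 mcg/mL.
Trough 1.6 mcg/mL vs MEC 1 mcg/mL: adequate.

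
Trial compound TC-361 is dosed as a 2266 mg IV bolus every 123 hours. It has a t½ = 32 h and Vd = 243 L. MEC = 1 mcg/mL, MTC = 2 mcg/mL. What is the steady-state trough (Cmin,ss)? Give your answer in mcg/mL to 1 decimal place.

τ/t½ = 123/32 ≈ 3.8438, so fraction remaining f = (1/2)^(123/32) ≈ 0.0696.
Accumulation ratio R = 1/(1 − f) ≈ 1/0.9304 ≈ 1.0748.
Single-dose peak C₀ = D/Vd = 2266/243 ≈ 9.325 mcg/mL.
Cmax,ss = C₀/(1 − f) ≈ 9.325/0.9304 ≈ 10.023 mcg/mL.
One interval later, Cmin,ss = Cmax,ss·e^(−kτ) ≈ 10.023 × 0.0696 ≈ 0.698 mcg/mL.
Trough 0.7 mcg/mL vs MEC 1 mcg/mL: subtherapeutic.

0.7 mcg/mL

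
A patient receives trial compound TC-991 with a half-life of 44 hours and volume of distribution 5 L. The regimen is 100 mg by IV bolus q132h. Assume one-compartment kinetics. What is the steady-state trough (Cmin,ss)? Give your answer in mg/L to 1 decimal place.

2.9 mg/L

τ = 132 h = 3 half-lives, so f = (1/2)^3 = 0.125.
Accumulation ratio R = 1/(1 − f) = 1/0.875 = 8/7.
Single-dose peak C₀ = D/Vd = 100/5 = 20 mg/L.
Steady-state peak Cmax,ss = C₀·R = 20 × 8/7 ≈ 22.857 mg/L.
Steady-state trough Cmin,ss = Cmax,ss·f ≈ 22.857 × 0.125 ≈ 2.857 mg/L.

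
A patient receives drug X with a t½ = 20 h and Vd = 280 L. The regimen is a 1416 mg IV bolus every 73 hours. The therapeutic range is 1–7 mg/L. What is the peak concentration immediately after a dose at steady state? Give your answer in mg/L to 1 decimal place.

k = ln2/t½ = ln2/20 ≈ 0.034657 h⁻¹; fraction remaining f = e^(−kτ) = e^(−0.034657×73) ≈ 0.0797.
Accumulation ratio R = 1/(1 − f) ≈ 1/0.9203 ≈ 1.0866.
Single-dose peak C₀ = D/Vd = 1416/280 ≈ 5.057 mg/L.
Steady-state peak Cmax,ss = C₀·R ≈ 5.057 × 1.0866 ≈ 5.495 mg/L.
Peak 5.5 mg/L vs MTC 7 mg/L: below toxic threshold.

5.5 mg/L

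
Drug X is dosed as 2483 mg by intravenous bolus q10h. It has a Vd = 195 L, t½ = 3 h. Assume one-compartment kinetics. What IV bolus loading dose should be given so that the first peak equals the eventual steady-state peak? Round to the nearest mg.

2756 mg

f = (1/2)^(10/3) ≈ 0.099213; accumulation ratio R = 1/(1−f) ≈ 1.11014.
Loading dose to hit Cmax,ss on first dose: D_load = D_maint·R ≈ 2483 × 1.11014 ≈ 2756.48 mg.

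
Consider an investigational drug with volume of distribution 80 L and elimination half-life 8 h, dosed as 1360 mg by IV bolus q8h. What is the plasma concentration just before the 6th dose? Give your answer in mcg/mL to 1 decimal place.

f = (1/2)^(τ/t½) = (1/2)^(8/8) ≈ 0.5000.
C₀ = D/Vd = 1360/80 ≈ 17.000 mcg/mL.
Before the 6th dose, 5 doses have been given. Superposition: Cmin = C₀·(f + f² + … + f^5).
≈ 17.000 × (0.5000 + 0.2500 + 0.1250 + 0.0625 + 0.0313) ≈ 17.000 × 0.9688 ≈ 16.470 mcg/mL.

16.5 mcg/mL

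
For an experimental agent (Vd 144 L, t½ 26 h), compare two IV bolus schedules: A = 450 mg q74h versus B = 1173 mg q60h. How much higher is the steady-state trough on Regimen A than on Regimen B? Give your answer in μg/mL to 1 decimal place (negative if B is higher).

-1.6 μg/mL

Regimen A: f = (1/2)^(74/26) ≈ 0.1391; Cmin,ss = (450/144)·f/(1−f) ≈ 0.505 μg/mL.
Regimen B: f = (1/2)^(60/26) ≈ 0.2020; Cmin,ss = (1173/144)·f/(1−f) ≈ 2.062 μg/mL.
Difference ≈ 0.505 − 2.062 ≈ -1.557 μg/mL.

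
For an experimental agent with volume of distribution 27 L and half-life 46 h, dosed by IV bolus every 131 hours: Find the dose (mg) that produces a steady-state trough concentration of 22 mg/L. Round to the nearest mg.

τ/t½ = 131/46 ≈ 2.8478, so f = (1/2)^(131/46) ≈ 0.138905.
Cmin,ss = (D/Vd)·f/(1−f), so D = Cmin,ss·Vd·(1−f)/f.
D = 22 × 27 × (1−f)/f ≈ 22 × 27 × 6.19916 ≈ 3682.30 mg.

3682 mg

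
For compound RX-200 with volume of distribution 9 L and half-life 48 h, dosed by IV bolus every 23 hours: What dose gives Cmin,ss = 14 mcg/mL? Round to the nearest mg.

50 mg

τ/t½ = 23/48 ≈ 0.47917, so f = (1/2)^(23/48) ≈ 0.717392.
Cmin,ss = (D/Vd)·f/(1−f), so D = Cmin,ss·Vd·(1−f)/f.
D = 14 × 9 × (1−f)/f ≈ 14 × 9 × 0.39394 ≈ 49.64 mg.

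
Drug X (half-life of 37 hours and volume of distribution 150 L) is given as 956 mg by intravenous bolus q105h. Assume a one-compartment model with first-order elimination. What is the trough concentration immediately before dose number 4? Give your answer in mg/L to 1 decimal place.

f = (1/2)^(τ/t½) = (1/2)^(105/37) ≈ 0.1399.
C₀ = D/Vd = 956/150 ≈ 6.373 mg/L.
Before the 4th dose, 3 doses have been given. Superposition: Cmin = C₀·(f + f² + … + f^3).
≈ 6.373 × (0.1399 + 0.0196 + 0.0027) ≈ 6.373 × 0.1622 ≈ 1.034 mg/L.

1.0 mg/L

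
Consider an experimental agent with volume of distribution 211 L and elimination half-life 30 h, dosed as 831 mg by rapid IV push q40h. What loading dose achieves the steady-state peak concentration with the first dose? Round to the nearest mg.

f = (1/2)^(40/30) ≈ 0.396850; accumulation ratio R = 1/(1−f) ≈ 1.65796.
Loading dose to hit Cmax,ss on first dose: D_load = D_maint·R ≈ 831 × 1.65796 ≈ 1377.76 mg.

1378 mg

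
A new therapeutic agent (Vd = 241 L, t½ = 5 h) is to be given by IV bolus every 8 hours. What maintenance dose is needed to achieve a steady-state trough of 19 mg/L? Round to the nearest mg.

9302 mg

τ/t½ = 8/5 ≈ 1.6, so f = (1/2)^(8/5) ≈ 0.329877.
Cmin,ss = (D/Vd)·f/(1−f), so D = Cmin,ss·Vd·(1−f)/f.
D = 19 × 241 × (1−f)/f ≈ 19 × 241 × 2.03143 ≈ 9301.92 mg.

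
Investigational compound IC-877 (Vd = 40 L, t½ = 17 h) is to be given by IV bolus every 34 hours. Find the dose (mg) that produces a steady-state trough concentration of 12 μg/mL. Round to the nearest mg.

1440 mg

τ/t½ = 34/17 ≈ 2, so f = (1/2)^(34/17) ≈ 0.250000.
Cmin,ss = (D/Vd)·f/(1−f), so D = Cmin,ss·Vd·(1−f)/f.
D = 12 × 40 × (1−f)/f ≈ 12 × 40 × 3.00000 ≈ 1440.00 mg.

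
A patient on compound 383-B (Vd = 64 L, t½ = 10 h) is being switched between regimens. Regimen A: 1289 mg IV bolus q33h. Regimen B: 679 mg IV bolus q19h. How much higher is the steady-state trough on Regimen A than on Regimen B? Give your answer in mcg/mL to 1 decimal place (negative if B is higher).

-1.6 mcg/mL

Regimen A: f = (1/2)^(33/10) ≈ 0.1015; Cmin,ss = (1289/64)·f/(1−f) ≈ 2.275 mcg/mL.
Regimen B: f = (1/2)^(19/10) ≈ 0.2679; Cmin,ss = (679/64)·f/(1−f) ≈ 3.882 mcg/mL.
Difference ≈ 2.275 − 3.882 ≈ -1.607 mcg/mL.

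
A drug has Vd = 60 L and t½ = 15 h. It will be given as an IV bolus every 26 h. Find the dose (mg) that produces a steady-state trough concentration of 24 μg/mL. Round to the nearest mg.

3348 mg

τ/t½ = 26/15 ≈ 1.7333, so f = (1/2)^(26/15) ≈ 0.300756.
Cmin,ss = (D/Vd)·f/(1−f), so D = Cmin,ss·Vd·(1−f)/f.
D = 24 × 60 × (1−f)/f ≈ 24 × 60 × 2.32495 ≈ 3347.93 mg.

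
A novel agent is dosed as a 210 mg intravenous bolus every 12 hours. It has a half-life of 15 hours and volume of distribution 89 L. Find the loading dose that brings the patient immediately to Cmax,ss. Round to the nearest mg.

f = (1/2)^(12/15) ≈ 0.574349; accumulation ratio R = 1/(1−f) ≈ 2.34934.
Loading dose to hit Cmax,ss on first dose: D_load = D_maint·R ≈ 210 × 2.34934 ≈ 493.36 mg.

493 mg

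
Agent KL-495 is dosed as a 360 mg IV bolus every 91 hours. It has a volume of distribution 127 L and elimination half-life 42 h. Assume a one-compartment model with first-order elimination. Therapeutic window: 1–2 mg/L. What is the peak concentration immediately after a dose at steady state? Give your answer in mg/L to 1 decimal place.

3.6 mg/L

τ/t½ = 91/42 ≈ 2.1667, so fraction remaining f = (1/2)^(91/42) ≈ 0.2227.
Accumulation ratio R = 1/(1 − f) ≈ 1/0.7773 ≈ 1.2865.
Each bolus raises the concentration by D/Vd = 360/127 ≈ 2.835 mg/L.
Steady-state peak Cmax,ss = C₀·R ≈ 2.835 × 1.2865 ≈ 3.647 mg/L.
Peak 3.6 mg/L vs MTC 2 mg/L: exceeds toxic threshold.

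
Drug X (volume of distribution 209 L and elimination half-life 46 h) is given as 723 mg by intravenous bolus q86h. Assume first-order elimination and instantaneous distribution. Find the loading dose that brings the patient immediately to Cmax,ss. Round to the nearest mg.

f = (1/2)^(86/46) ≈ 0.273656; accumulation ratio R = 1/(1−f) ≈ 1.37676.
Loading dose to hit Cmax,ss on first dose: D_load = D_maint·R ≈ 723 × 1.37676 ≈ 995.40 mg.

995 mg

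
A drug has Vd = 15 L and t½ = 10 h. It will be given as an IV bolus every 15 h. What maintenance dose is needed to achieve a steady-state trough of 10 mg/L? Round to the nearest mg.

τ/t½ = 15/10 ≈ 1.5, so f = (1/2)^(15/10) ≈ 0.353553.
Cmin,ss = (D/Vd)·f/(1−f), so D = Cmin,ss·Vd·(1−f)/f.
D = 10 × 15 × (1−f)/f ≈ 10 × 15 × 1.82843 ≈ 274.26 mg.

274 mg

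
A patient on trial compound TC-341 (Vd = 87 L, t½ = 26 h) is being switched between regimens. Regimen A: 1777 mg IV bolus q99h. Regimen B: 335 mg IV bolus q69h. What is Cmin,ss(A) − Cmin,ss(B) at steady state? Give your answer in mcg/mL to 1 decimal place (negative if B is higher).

0.8 mcg/mL

Regimen A: f = (1/2)^(99/26) ≈ 0.0714; Cmin,ss = (1777/87)·f/(1−f) ≈ 1.570 mcg/mL.
Regimen B: f = (1/2)^(69/26) ≈ 0.1589; Cmin,ss = (335/87)·f/(1−f) ≈ 0.727 mcg/mL.
Difference ≈ 1.570 − 0.727 ≈ 0.843 mcg/mL.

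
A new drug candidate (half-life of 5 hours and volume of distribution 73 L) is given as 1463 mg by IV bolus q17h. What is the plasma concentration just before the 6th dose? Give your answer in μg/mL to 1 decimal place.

2.1 μg/mL

f = (1/2)^(τ/t½) = (1/2)^(17/5) ≈ 0.0947.
C₀ = D/Vd = 1463/73 ≈ 20.041 μg/mL.
Before the 6th dose, 5 doses have been given. Superposition: Cmin = C₀·(f + f² + … + f^5).
≈ 20.041 × (0.0947 + 0.0090 + 0.0008 + 0.0001 + 0.0000) ≈ 20.041 × 0.1046 ≈ 2.096 μg/mL.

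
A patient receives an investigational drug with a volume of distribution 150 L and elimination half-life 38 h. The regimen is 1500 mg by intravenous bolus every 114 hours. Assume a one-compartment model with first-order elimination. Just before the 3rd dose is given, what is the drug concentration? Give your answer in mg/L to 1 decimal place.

1.4 mg/L

f = (1/2)^(τ/t½) = (1/2)^(114/38) ≈ 0.1250.
C₀ = D/Vd = 1500/150 ≈ 10.000 mg/L.
Before the 3rd dose, 2 doses have been given. Superposition: Cmin = C₀·(f + f²).
≈ 10.000 × (0.1250 + 0.0156) ≈ 10.000 × 0.1406 ≈ 1.406 mg/L.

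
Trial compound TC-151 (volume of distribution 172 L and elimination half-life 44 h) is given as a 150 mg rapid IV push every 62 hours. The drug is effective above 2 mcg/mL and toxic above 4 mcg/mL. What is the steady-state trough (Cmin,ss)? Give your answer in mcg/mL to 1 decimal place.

0.5 mcg/mL

τ/t½ = 62/44 ≈ 1.4091, so fraction remaining f = (1/2)^(62/44) ≈ 0.3765.
Each bolus raises the concentration by D/Vd = 150/172 ≈ 0.872 mcg/mL.
Steady-state trough Cmin,ss = C₀·f/(1−f) ≈ 0.872 × 0.3765/0.6235 ≈ 0.527 mcg/mL.
Trough 0.5 mcg/mL vs MEC 2 mcg/mL: subtherapeutic.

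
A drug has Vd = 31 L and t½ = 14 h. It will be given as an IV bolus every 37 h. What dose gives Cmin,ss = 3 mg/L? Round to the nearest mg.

488 mg

τ/t½ = 37/14 ≈ 2.6429, so f = (1/2)^(37/14) ≈ 0.160111.
Cmin,ss = (D/Vd)·f/(1−f), so D = Cmin,ss·Vd·(1−f)/f.
D = 3 × 31 × (1−f)/f ≈ 3 × 31 × 5.24567 ≈ 487.85 mg.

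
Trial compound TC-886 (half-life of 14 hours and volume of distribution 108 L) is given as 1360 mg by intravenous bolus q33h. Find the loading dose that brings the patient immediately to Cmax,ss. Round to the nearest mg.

f = (1/2)^(33/14) ≈ 0.195177; accumulation ratio R = 1/(1−f) ≈ 1.24251.
Loading dose to hit Cmax,ss on first dose: D_load = D_maint·R ≈ 1360 × 1.24251 ≈ 1689.81 mg.

1690 mg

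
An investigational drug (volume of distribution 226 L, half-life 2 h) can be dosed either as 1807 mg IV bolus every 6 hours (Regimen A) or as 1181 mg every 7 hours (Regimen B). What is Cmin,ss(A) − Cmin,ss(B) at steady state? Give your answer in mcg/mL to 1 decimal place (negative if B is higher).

Regimen A: f = (1/2)^(6/2) ≈ 0.1250; Cmin,ss = (1807/226)·f/(1−f) ≈ 1.142 mcg/mL.
Regimen B: f = (1/2)^(7/2) ≈ 0.0884; Cmin,ss = (1181/226)·f/(1−f) ≈ 0.507 mcg/mL.
Difference ≈ 1.142 − 0.507 ≈ 0.635 mcg/mL.

0.6 mcg/mL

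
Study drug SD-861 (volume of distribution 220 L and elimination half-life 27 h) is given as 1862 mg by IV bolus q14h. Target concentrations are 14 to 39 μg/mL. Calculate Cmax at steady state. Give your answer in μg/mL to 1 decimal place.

28.0 μg/mL

Over one 14-h interval, 14/27 ≈ 0.51852 half-lives elapse, leaving f ≈ 0.6981 of each dose.
At steady state, accumulation factor R = 1/(1 − e^(−kτ)) ≈ 3.3124.
Single-dose peak C₀ = D/Vd = 1862/220 ≈ 8.464 μg/mL.
Cmax,ss = C₀/(1 − f) ≈ 8.464/0.3019 ≈ 28.036 μg/mL.
Peak 28.0 μg/mL vs MTC 39 μg/mL: below toxic threshold.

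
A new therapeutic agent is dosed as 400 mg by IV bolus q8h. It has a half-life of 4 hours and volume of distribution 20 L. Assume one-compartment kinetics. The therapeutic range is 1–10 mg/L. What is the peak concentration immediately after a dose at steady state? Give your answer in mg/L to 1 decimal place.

26.7 mg/L

The dosing interval is 2 half-lives, so f = 2^(−2) = 0.25.
At steady state, R = 1/(1 − 0.25) = 4/3.
Single-dose peak C₀ = D/Vd = 400/20 = 20 mg/L.
Steady-state peak Cmax,ss = C₀·R = 20 × 4/3 ≈ 26.667 mg/L.
Peak 26.7 mg/L vs MTC 10 mg/L: exceeds toxic threshold.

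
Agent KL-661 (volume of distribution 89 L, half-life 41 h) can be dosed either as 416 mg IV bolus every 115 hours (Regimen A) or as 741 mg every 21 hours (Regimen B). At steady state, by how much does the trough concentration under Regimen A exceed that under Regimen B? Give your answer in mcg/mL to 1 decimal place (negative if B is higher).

-18.8 mcg/mL

Regimen A: f = (1/2)^(115/41) ≈ 0.1431; Cmin,ss = (416/89)·f/(1−f) ≈ 0.781 mcg/mL.
Regimen B: f = (1/2)^(21/41) ≈ 0.7012; Cmin,ss = (741/89)·f/(1−f) ≈ 19.538 mcg/mL.
Difference ≈ 0.781 − 19.538 ≈ -18.757 mcg/mL.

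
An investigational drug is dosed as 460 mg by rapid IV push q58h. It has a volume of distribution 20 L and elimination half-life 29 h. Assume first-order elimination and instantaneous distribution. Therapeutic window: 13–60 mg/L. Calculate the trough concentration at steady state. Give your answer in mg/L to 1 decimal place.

τ = 58 h = 2 half-lives, so f = (1/2)^2 = 0.25.
At steady state, R = 1/(1 − 0.25) = 4/3.
Single-dose peak C₀ = D/Vd = 460/20 = 23 mg/L.
Steady-state peak Cmax,ss = C₀·R = 23 × 4/3 ≈ 30.667 mg/L.
Steady-state trough Cmin,ss = Cmax,ss·f ≈ 30.667 × 0.25 ≈ 7.667 mg/L.
Trough 7.7 mg/L vs MEC 13 mg/L: subtherapeutic.

7.7 mg/L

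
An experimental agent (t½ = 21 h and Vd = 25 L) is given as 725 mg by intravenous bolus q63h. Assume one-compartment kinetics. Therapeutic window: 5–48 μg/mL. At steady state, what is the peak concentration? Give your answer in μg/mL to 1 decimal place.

33.1 μg/mL

τ = 63 h = 3 half-lives, so f = (1/2)^3 = 0.125.
Accumulation ratio R = 1/(1 − f) = 1/0.875 = 8/7.
Single-dose peak C₀ = D/Vd = 725/25 = 29 μg/mL.
Steady-state peak Cmax,ss = C₀·R = 29 × 8/7 ≈ 33.143 μg/mL.
Peak 33.1 μg/mL vs MTC 48 μg/mL: below toxic threshold.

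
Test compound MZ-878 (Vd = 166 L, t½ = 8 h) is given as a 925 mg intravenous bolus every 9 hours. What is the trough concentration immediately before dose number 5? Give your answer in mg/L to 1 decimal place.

f = (1/2)^(τ/t½) = (1/2)^(9/8) ≈ 0.4585.
C₀ = D/Vd = 925/166 ≈ 5.572 mg/L.
Before the 5th dose, 4 doses have been given. Superposition: Cmin = C₀·(f + f² + … + f^4).
≈ 5.572 × (0.4585 + 0.2102 + 0.0964 + 0.0442) ≈ 5.572 × 0.8093 ≈ 4.509 mg/L.

4.5 mg/L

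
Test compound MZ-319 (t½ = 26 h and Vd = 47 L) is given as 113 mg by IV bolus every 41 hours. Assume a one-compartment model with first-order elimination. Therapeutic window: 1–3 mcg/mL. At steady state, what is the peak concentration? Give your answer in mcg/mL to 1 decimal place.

Over one 41-h interval, 41/26 ≈ 1.5769 half-lives elapse, leaving f ≈ 0.3352 of each dose.
At steady state, accumulation factor R = 1/(1 − e^(−kτ)) ≈ 1.5042.
Single-dose peak C₀ = D/Vd = 113/47 ≈ 2.404 mcg/mL.
Steady-state peak Cmax,ss = C₀·R ≈ 2.404 × 1.5042 ≈ 3.616 mcg/mL.
Peak 3.6 mcg/mL vs MTC 3 mcg/mL: exceeds toxic threshold.

3.6 mcg/mL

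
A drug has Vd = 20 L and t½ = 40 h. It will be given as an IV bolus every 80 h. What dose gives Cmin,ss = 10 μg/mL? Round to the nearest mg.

τ/t½ = 80/40 ≈ 2, so f = (1/2)^(80/40) ≈ 0.250000.
Cmin,ss = (D/Vd)·f/(1−f), so D = Cmin,ss·Vd·(1−f)/f.
D = 10 × 20 × (1−f)/f ≈ 10 × 20 × 3.00000 ≈ 600.00 mg.

600 mg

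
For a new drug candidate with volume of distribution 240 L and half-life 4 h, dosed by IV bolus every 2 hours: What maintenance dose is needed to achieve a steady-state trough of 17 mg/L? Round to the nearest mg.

1690 mg

τ/t½ = 2/4 ≈ 0.5, so f = (1/2)^(2/4) ≈ 0.707107.
Cmin,ss = (D/Vd)·f/(1−f), so D = Cmin,ss·Vd·(1−f)/f.
D = 17 × 240 × (1−f)/f ≈ 17 × 240 × 0.41421 ≈ 1689.98 mg.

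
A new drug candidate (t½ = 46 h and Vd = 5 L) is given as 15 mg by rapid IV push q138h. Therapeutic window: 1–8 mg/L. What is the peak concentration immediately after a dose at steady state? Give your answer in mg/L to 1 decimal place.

τ = 138 h = 3 half-lives, so f = (1/2)^3 = 0.125.
At steady state, R = 1/(1 − 0.125) = 8/7.
Single-dose peak C₀ = D/Vd = 15/5 = 3 mg/L.
Steady-state peak Cmax,ss = C₀·R = 3 × 8/7 ≈ 3.429 mg/L.
Peak 3.4 mg/L vs MTC 8 mg/L: below toxic threshold.

3.4 mg/L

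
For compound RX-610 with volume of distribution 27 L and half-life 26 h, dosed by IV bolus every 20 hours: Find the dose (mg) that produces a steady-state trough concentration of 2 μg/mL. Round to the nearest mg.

τ/t½ = 20/26 ≈ 0.76923, so f = (1/2)^(20/26) ≈ 0.586730.
Cmin,ss = (D/Vd)·f/(1−f), so D = Cmin,ss·Vd·(1−f)/f.
D = 2 × 27 × (1−f)/f ≈ 2 × 27 × 0.70436 ≈ 38.04 mg.

38 mg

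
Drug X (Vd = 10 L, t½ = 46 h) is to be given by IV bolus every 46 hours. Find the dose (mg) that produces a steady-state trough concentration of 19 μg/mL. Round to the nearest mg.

τ/t½ = 46/46 ≈ 1, so f = (1/2)^(46/46) ≈ 0.500000.
Cmin,ss = (D/Vd)·f/(1−f), so D = Cmin,ss·Vd·(1−f)/f.
D = 19 × 10 × (1−f)/f ≈ 19 × 10 × 1.00000 ≈ 190.00 mg.

190 mg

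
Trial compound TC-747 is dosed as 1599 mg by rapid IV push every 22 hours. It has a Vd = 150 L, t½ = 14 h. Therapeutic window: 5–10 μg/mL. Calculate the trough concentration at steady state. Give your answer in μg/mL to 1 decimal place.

k = ln2/t½ = ln2/14 ≈ 0.049511 h⁻¹; fraction remaining f = e^(−kτ) = e^(−0.049511×22) ≈ 0.3365.
At steady state, accumulation factor R = 1/(1 − e^(−kτ)) ≈ 1.5072.
Each bolus raises the concentration by D/Vd = 1599/150 ≈ 10.660 μg/mL.
Steady-state peak Cmax,ss = C₀·R ≈ 10.660 × 1.5072 ≈ 16.067 μg/mL.
Steady-state trough Cmin,ss = Cmax,ss·f ≈ 16.067 × 0.3365 ≈ 5.407 μg/mL.
Trough 5.4 μg/mL vs MEC 5 μg/mL: adequate.

5.4 μg/mL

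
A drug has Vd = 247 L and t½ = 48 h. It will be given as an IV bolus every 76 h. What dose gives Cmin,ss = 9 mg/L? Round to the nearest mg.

τ/t½ = 76/48 ≈ 1.5833, so f = (1/2)^(76/48) ≈ 0.333710.
Cmin,ss = (D/Vd)·f/(1−f), so D = Cmin,ss·Vd·(1−f)/f.
D = 9 × 247 × (1−f)/f ≈ 9 × 247 × 1.99661 ≈ 4438.46 mg.

4438 mg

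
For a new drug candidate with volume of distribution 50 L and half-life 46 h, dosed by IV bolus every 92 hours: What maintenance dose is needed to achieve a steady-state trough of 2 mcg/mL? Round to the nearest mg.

τ/t½ = 92/46 ≈ 2, so f = (1/2)^(92/46) ≈ 0.250000.
Cmin,ss = (D/Vd)·f/(1−f), so D = Cmin,ss·Vd·(1−f)/f.
D = 2 × 50 × (1−f)/f ≈ 2 × 50 × 3.00000 ≈ 300.00 mg.

300 mg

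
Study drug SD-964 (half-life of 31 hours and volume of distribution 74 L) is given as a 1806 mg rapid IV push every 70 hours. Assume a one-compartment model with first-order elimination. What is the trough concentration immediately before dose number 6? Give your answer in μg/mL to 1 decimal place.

f = (1/2)^(τ/t½) = (1/2)^(70/31) ≈ 0.2091.
C₀ = D/Vd = 1806/74 ≈ 24.405 μg/mL.
Before the 6th dose, 5 doses have been given. Superposition: Cmin = C₀·(f + f² + … + f^5).
≈ 24.405 × (0.2091 + 0.0437 + 0.0091 + 0.0019 + 0.0004) ≈ 24.405 × 0.2642 ≈ 6.448 μg/mL.

6.4 μg/mL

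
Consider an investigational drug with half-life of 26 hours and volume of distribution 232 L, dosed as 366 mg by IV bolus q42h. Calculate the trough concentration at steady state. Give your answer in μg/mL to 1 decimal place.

0.8 μg/mL

τ/t½ = 42/26 ≈ 1.6154, so fraction remaining f = (1/2)^(42/26) ≈ 0.3264.
Accumulation ratio R = 1/(1 − f) ≈ 1/0.6736 ≈ 1.4846.
Each bolus raises the concentration by D/Vd = 366/232 ≈ 1.578 μg/mL.
Cmax,ss = C₀/(1 − f) ≈ 1.578/0.6736 ≈ 2.343 μg/mL.
Steady-state trough Cmin,ss = Cmax,ss·f ≈ 2.343 × 0.3264 ≈ 0.765 μg/mL.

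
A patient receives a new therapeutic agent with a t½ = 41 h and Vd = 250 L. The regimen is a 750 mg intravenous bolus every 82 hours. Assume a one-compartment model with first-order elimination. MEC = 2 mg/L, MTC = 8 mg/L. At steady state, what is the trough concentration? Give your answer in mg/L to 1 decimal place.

1.0 mg/L

The dosing interval is 2 half-lives, so f = 2^(−2) = 0.25.
Accumulation ratio R = 1/(1 − f) = 1/0.75 = 4/3.
Single-dose peak C₀ = D/Vd = 750/250 = 3 mg/L.
Steady-state peak Cmax,ss = C₀·R = 3 × 4/3 ≈ 4.000 mg/L.
Steady-state trough Cmin,ss = Cmax,ss·f ≈ 4.000 × 0.25 ≈ 1.000 mg/L.
Trough 1.0 mg/L vs MEC 2 mg/L: subtherapeutic.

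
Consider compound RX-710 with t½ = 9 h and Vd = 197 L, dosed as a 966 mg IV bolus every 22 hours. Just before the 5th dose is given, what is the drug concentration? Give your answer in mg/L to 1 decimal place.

1.1 mg/L

f = (1/2)^(τ/t½) = (1/2)^(22/9) ≈ 0.1837.
C₀ = D/Vd = 966/197 ≈ 4.904 mg/L.
Before the 5th dose, 4 doses have been given. Superposition: Cmin = C₀·(f + f² + … + f^4).
≈ 4.904 × (0.1837 + 0.0337 + 0.0062 + 0.0011) ≈ 4.904 × 0.2247 ≈ 1.102 mg/L.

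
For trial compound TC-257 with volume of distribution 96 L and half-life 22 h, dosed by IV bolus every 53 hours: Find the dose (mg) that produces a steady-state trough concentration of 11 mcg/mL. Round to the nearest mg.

τ/t½ = 53/22 ≈ 2.4091, so f = (1/2)^(53/22) ≈ 0.188274.
Cmin,ss = (D/Vd)·f/(1−f), so D = Cmin,ss·Vd·(1−f)/f.
D = 11 × 96 × (1−f)/f ≈ 11 × 96 × 4.31141 ≈ 4552.85 mg.

4553 mg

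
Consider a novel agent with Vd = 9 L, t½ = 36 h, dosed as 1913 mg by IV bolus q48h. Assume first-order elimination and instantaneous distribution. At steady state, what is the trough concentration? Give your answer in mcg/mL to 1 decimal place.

Over one 48-h interval, 48/36 ≈ 1.3333 half-lives elapse, leaving f ≈ 0.3969 of each dose.
Single-dose peak C₀ = D/Vd = 1913/9 ≈ 212.556 mcg/mL.
Steady-state trough Cmin,ss = C₀·f/(1−f) ≈ 212.556 × 0.3969/0.6031 ≈ 139.883 mcg/mL.

139.9 mcg/mL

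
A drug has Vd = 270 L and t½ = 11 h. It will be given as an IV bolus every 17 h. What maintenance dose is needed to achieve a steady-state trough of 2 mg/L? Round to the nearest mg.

1036 mg

τ/t½ = 17/11 ≈ 1.5455, so f = (1/2)^(17/11) ≈ 0.342588.
Cmin,ss = (D/Vd)·f/(1−f), so D = Cmin,ss·Vd·(1−f)/f.
D = 2 × 270 × (1−f)/f ≈ 2 × 270 × 1.91896 ≈ 1036.24 mg.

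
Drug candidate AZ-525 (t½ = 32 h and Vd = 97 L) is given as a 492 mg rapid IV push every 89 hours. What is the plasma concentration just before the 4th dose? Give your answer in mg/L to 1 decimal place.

0.9 mg/L

f = (1/2)^(τ/t½) = (1/2)^(89/32) ≈ 0.1455.
C₀ = D/Vd = 492/97 ≈ 5.072 mg/L.
Before the 4th dose, 3 doses have been given. Superposition: Cmin = C₀·(f + f² + … + f^3).
≈ 5.072 × (0.1455 + 0.0212 + 0.0031) ≈ 5.072 × 0.1698 ≈ 0.861 mg/L.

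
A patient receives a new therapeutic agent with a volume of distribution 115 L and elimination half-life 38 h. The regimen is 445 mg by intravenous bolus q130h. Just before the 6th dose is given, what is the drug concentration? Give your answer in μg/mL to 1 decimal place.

0.4 μg/mL

f = (1/2)^(τ/t½) = (1/2)^(130/38) ≈ 0.0934.
C₀ = D/Vd = 445/115 ≈ 3.870 μg/mL.
Before the 6th dose, 5 doses have been given. Superposition: Cmin = C₀·(f + f² + … + f^5).
≈ 3.870 × (0.0934 + 0.0087 + 0.0008 + 0.0001 + 0.0000) ≈ 3.870 × 0.1030 ≈ 0.399 μg/mL.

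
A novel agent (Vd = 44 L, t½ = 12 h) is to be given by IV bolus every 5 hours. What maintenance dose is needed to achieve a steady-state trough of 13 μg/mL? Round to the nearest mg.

192 mg

τ/t½ = 5/12 ≈ 0.41667, so f = (1/2)^(5/12) ≈ 0.749154.
Cmin,ss = (D/Vd)·f/(1−f), so D = Cmin,ss·Vd·(1−f)/f.
D = 13 × 44 × (1−f)/f ≈ 13 × 44 × 0.33484 ≈ 191.53 mg.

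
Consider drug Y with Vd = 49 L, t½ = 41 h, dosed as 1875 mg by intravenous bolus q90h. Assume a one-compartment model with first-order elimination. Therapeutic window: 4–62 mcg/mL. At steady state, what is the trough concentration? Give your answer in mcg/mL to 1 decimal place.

10.7 mcg/mL

τ/t½ = 90/41 ≈ 2.1951, so fraction remaining f = (1/2)^(90/41) ≈ 0.2184.
Accumulation ratio R = 1/(1 − f) ≈ 1/0.7816 ≈ 1.2794.
Single-dose peak C₀ = D/Vd = 1875/49 ≈ 38.265 mcg/mL.
Steady-state peak Cmax,ss = C₀·R ≈ 38.265 × 1.2794 ≈ 48.956 mcg/mL.
Steady-state trough Cmin,ss = Cmax,ss·f ≈ 48.956 × 0.2184 ≈ 10.692 mcg/mL.
Trough 10.7 mcg/mL vs MEC 4 mcg/mL: adequate.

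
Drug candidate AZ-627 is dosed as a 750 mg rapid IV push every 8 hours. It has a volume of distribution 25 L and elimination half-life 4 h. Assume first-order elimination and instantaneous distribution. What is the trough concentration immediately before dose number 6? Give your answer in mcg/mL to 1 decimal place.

10.0 mcg/mL

f = (1/2)^(τ/t½) = (1/2)^(8/4) ≈ 0.2500.
C₀ = D/Vd = 750/25 ≈ 30.000 mcg/mL.
Before the 6th dose, 5 doses have been given. Superposition: Cmin = C₀·(f + f² + … + f^5).
≈ 30.000 × (0.2500 + 0.0625 + 0.0156 + 0.0039 + 0.0010) ≈ 30.000 × 0.3330 ≈ 9.990 mcg/mL.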